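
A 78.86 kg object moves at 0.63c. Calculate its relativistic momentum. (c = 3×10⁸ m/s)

γ = 1/√(1 - 0.63²) = 1.2877
v = 0.63 × 3×10⁸ = 1.890×10⁸ m/s
p = γmv = 1.2877 × 78.86 × 1.890×10⁸ = 1.919×10¹⁰ kg·m/s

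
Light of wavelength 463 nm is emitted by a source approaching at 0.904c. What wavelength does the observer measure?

β = 0.904
Wavelength Doppler factor = √(0.096/1.904) = √(0.05042) = 0.22454
λ_obs = 463 × 0.22454 = 104.0 nm (blueshift)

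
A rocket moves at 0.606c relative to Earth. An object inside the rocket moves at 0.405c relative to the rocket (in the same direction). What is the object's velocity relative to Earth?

u = (u' + v)/(1 + u'v/c²)
Numerator: 0.405 + 0.606 = 1.011
Denominator: 1 + 0.24543 = 1.24543
u = 1.011/1.24543 = 0.8118c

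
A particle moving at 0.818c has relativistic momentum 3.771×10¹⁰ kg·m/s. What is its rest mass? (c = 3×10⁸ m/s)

γ = 1/√(1 - 0.818²) = 1.7385
v = 0.818 × 3×10⁸ = 2.454×10⁸ m/s
m = p/(γv) = 3.771×10¹⁰/(1.7385 × 2.454×10⁸) = 88.39 kg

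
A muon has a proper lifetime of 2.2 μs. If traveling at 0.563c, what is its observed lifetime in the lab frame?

Proper lifetime τ₀ = 2.2 μs
γ = 1/√(1 - 0.563²) = 1.210
τ = γτ₀ = 1.210 × 2.2 μs = 2.662 μs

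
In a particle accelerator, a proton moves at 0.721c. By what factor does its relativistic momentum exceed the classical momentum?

p_rel = γmv, p_class = mv
Ratio = γ = 1/√(1 - 0.721²)
= 1/√(0.480159) = 1.443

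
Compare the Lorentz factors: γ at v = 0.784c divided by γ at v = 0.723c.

γ₁ = 1/√(1 - 0.784²) = 1.611
γ₂ = 1/√(1 - 0.723²) = 1.447
γ₁/γ₂ = 1.611/1.447 = 1.113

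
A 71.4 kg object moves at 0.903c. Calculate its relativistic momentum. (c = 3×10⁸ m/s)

γ = 1/√(1 - 0.903²) = 2.3275
v = 0.903 × 3×10⁸ = 2.709×10⁸ m/s
p = γmv = 2.3275 × 71.4 × 2.709×10⁸ = 4.502×10¹⁰ kg·m/s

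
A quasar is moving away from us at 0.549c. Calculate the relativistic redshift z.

β = 0.549
(1+β)/(1-β) = 1.549/0.451 = 3.4346
√(3.4346) = 1.8533
z = 1.8533 - 1 = 0.8533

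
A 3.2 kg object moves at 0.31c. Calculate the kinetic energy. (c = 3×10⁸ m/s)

γ = 1/√(1 - 0.31²) = 1.05182
γ - 1 = 0.05182
KE = (γ-1)mc² = 0.05182 × 3.2 × (3×10⁸)² = 1.492×10¹⁶ J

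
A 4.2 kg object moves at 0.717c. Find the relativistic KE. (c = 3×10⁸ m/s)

γ = 1/√(1 - 0.717²) = 1.4346
γ - 1 = 0.4346
KE = (γ-1)mc² = 0.4346 × 4.2 × (3×10⁸)² = 1.643×10¹⁷ J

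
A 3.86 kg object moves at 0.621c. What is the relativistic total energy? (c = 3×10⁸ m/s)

γ = 1/√(1 - 0.621²) = 1.2758
mc² = 3.86 × (3×10⁸)² = 3.474×10¹⁷ J
E = γmc² = 1.2758 × 3.474×10¹⁷ = 4.432×10¹⁷ J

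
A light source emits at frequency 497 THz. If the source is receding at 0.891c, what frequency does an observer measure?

β = v/c = 0.891
(1-β)/(1+β) = 0.109/1.891 = 0.05764
Doppler factor = √(0.05764) = 0.2401
f_obs = 497 × 0.2401 = 119.3 THz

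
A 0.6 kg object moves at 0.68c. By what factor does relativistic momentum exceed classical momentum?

p_rel = γmv, p_class = mv
Ratio = γ = 1/√(1 - 0.68²) = 1.364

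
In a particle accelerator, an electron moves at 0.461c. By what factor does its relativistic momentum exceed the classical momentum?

p_rel = γmv, p_class = mv
Ratio = γ = 1/√(1 - 0.461²)
= 1/√(0.787479) = 1.127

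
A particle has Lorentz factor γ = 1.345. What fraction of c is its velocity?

From γ = 1/√(1 - v²/c²):
1/γ² = 1/1.345² = 0.5528
v²/c² = 1 - 0.5528 = 0.4472
v/c = √(0.4472) = 0.6687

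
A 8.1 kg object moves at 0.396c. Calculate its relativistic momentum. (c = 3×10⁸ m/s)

γ = 1/√(1 - 0.396²) = 1.089
v = 0.396 × 3×10⁸ = 1.188×10⁸ m/s
p = γmv = 1.089 × 8.1 × 1.188×10⁸ = 1.048×10⁹ kg·m/s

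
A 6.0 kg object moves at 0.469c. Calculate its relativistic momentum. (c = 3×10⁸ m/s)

γ = 1/√(1 - 0.469²) = 1.1322
v = 0.469 × 3×10⁸ = 1.407×10⁸ m/s
p = γmv = 1.1322 × 6.0 × 1.407×10⁸ = 9.558×10⁸ kg·m/s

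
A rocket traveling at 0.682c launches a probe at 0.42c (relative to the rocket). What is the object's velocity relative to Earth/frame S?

u = (u' + v)/(1 + u'v/c²)
Numerator: 0.42 + 0.682 = 1.102
Denominator: 1 + 0.28644 = 1.28644
u = 1.102/1.28644 = 0.8566c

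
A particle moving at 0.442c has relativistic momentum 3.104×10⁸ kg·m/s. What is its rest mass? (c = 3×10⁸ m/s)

γ = 1/√(1 - 0.442²) = 1.1148
v = 0.442 × 3×10⁸ = 1.326×10⁸ m/s
m = p/(γv) = 3.104×10⁸/(1.1148 × 1.326×10⁸) = 2.100 kg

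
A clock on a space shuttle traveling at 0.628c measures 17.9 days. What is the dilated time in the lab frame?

Proper time Δt₀ = 17.9 days
γ = 1/√(1 - 0.628²) = 1.285
Δt = γΔt₀ = 1.285 × 17.9 = 23.00 days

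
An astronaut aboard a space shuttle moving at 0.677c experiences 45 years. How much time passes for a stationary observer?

Proper time Δt₀ = 45 years
γ = 1/√(1 - 0.677²) = 1.3587
Δt = γΔt₀ = 1.3587 × 45 = 61.14 years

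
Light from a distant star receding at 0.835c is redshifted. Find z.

β = 0.835
(1+β)/(1-β) = 1.835/0.165 = 11.12
√(11.12) = 3.335
z = 3.335 - 1 = 2.335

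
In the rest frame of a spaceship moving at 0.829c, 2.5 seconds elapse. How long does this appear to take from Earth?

Proper time Δt₀ = 2.5 seconds
γ = 1/√(1 - 0.829²) = 1.788
Δt = γΔt₀ = 1.788 × 2.5 = 4.470 seconds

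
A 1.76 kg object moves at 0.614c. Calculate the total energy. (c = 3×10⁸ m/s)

γ = 1/√(1 - 0.614²) = 1.267
mc² = 1.76 × (3×10⁸)² = 1.584×10¹⁷ J
E = γmc² = 1.267 × 1.584×10¹⁷ = 2.007×10¹⁷ J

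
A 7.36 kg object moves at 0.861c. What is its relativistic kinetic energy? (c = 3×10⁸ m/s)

γ = 1/√(1 - 0.861²) = 1.9662
γ - 1 = 0.9662
KE = (γ-1)mc² = 0.9662 × 7.36 × (3×10⁸)² = 6.400×10¹⁷ J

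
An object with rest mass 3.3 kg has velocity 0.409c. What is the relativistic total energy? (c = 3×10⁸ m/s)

γ = 1/√(1 - 0.409²) = 1.096
mc² = 3.3 × (3×10⁸)² = 2.970×10¹⁷ J
E = γmc² = 1.096 × 2.970×10¹⁷ = 3.255×10¹⁷ J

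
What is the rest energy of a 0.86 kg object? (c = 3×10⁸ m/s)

c² = (3×10⁸)² = 9.000×10¹⁶ m²/s²
E₀ = mc² = 0.86 × 9.000×10¹⁶ = 7.740×10¹⁶ J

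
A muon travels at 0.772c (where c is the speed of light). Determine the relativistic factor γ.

v/c = 0.772, so (v/c)² = 0.595984
1 - (v/c)² = 0.404016
γ = 1/√(0.404016) = 1.573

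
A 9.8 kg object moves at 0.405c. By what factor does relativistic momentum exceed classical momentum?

p_rel = γmv, p_class = mv
Ratio = γ = 1/√(1 - 0.405²) = 1.094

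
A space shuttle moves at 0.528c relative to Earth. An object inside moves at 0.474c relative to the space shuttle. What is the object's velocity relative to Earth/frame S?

u = (u' + v)/(1 + u'v/c²)
Numerator: 0.474 + 0.528 = 1.002
Denominator: 1 + 0.250272 = 1.250272
u = 1.002/1.250272 = 0.8014c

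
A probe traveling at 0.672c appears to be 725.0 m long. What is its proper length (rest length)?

Contracted length L = 725.0 m
γ = 1/√(1 - 0.672²) = 1.3503
L₀ = γL = 1.3503 × 725.0 = 979.0 m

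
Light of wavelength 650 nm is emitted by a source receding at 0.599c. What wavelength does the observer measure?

β = 0.599
Wavelength Doppler factor = √(1.599/0.401) = √(3.988) = 1.997
λ_obs = 650 × 1.997 = 1298 nm (redshift)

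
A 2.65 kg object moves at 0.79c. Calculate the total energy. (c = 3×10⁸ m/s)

γ = 1/√(1 - 0.79²) = 1.631
mc² = 2.65 × (3×10⁸)² = 2.385×10¹⁷ J
E = γmc² = 1.631 × 2.385×10¹⁷ = 3.890×10¹⁷ J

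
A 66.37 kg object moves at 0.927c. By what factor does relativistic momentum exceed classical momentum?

p_rel = γmv, p_class = mv
Ratio = γ = 1/√(1 - 0.927²) = 2.666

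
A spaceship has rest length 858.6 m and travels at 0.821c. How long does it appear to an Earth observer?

Proper length L₀ = 858.6 m
γ = 1/√(1 - 0.821²) = 1.7515
L = L₀/γ = 858.6/1.7515 = 490.2 m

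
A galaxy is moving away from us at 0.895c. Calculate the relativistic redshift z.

β = 0.895
(1+β)/(1-β) = 1.895/0.105 = 18.048
√(18.048) = 4.248
z = 4.248 - 1 = 3.248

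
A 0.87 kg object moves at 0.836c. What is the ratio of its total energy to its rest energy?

E = γmc², E₀ = mc²
E/E₀ = γ = 1/√(1 - 0.836²) = 1.822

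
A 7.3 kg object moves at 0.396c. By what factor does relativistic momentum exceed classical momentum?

p_rel = γmv, p_class = mv
Ratio = γ = 1/√(1 - 0.396²) = 1.089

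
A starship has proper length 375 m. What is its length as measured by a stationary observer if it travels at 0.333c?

Proper length L₀ = 375 m
γ = 1/√(1 - 0.333²) = 1.0605
L = L₀/γ = 375/1.0605 = 353.6 m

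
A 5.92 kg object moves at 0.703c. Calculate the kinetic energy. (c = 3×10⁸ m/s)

γ = 1/√(1 - 0.703²) = 1.4061
γ - 1 = 0.4061
KE = (γ-1)mc² = 0.4061 × 5.92 × (3×10⁸)² = 2.164×10¹⁷ J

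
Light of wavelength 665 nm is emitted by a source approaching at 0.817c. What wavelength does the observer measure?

β = 0.817
Wavelength Doppler factor = √(0.183/1.817) = √(0.10072) = 0.31736
λ_obs = 665 × 0.31736 = 211.0 nm (blueshift)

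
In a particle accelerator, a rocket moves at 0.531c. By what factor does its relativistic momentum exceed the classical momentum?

p_rel = γmv, p_class = mv
Ratio = γ = 1/√(1 - 0.531²)
= 1/√(0.718039) = 1.180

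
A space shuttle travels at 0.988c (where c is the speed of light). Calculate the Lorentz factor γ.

v/c = 0.988, so (v/c)² = 0.976144
1 - (v/c)² = 0.023856
γ = 1/√(0.023856) = 6.474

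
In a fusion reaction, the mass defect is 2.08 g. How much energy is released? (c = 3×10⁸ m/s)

Convert mass defect: Δm = 2.08 g = 0.00208 kg
E = Δm·c² = 0.00208 × (3×10⁸)²
= 0.00208 × 9×10¹⁶ = 1.872×10¹⁴ J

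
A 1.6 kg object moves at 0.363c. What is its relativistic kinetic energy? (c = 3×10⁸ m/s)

γ = 1/√(1 - 0.363²) = 1.0732
γ - 1 = 0.07320
KE = (γ-1)mc² = 0.07320 × 1.6 × (3×10⁸)² = 1.054×10¹⁶ J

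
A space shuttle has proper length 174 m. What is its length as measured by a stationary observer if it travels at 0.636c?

Proper length L₀ = 174 m
γ = 1/√(1 - 0.636²) = 1.296
L = L₀/γ = 174/1.296 = 134.3 m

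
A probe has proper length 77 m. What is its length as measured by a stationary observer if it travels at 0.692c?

Proper length L₀ = 77 m
γ = 1/√(1 - 0.692²) = 1.3852
L = L₀/γ = 77/1.3852 = 55.59 m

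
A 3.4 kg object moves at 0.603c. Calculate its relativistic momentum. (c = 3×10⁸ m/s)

γ = 1/√(1 - 0.603²) = 1.2535
v = 0.603 × 3×10⁸ = 1.809×10⁸ m/s
p = γmv = 1.2535 × 3.4 × 1.809×10⁸ = 7.710×10⁸ kg·m/s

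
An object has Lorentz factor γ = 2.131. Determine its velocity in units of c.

From γ = 1/√(1 - v²/c²):
1/γ² = 1/2.131² = 0.2202
v²/c² = 1 - 0.2202 = 0.7798
v/c = √(0.7798) = 0.8831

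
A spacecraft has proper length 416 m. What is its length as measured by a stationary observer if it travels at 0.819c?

Proper length L₀ = 416 m
γ = 1/√(1 - 0.819²) = 1.743
L = L₀/γ = 416/1.743 = 238.7 m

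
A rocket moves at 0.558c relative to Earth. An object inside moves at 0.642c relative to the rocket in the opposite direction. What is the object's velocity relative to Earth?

Object's velocity in rocket frame is u' = -0.642c
u = (u' + v)/(1 + u'v/c²) = (v - 0.642)/(1 - 0.642·v/c²)
Numerator: 0.558 - 0.642 = -0.084
Denominator: 1 - 0.358236 = 0.641764
u = -0.084/0.641764 = -0.1309c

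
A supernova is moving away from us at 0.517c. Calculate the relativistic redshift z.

β = 0.517
(1+β)/(1-β) = 1.517/0.483 = 3.1408
√(3.1408) = 1.7722
z = 1.7722 - 1 = 0.7722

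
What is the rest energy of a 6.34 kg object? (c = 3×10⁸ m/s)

c² = (3×10⁸)² = 9.000×10¹⁶ m²/s²
E₀ = mc² = 6.34 × 9.000×10¹⁶ = 5.706×10¹⁷ J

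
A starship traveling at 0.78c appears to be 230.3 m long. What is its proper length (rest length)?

Contracted length L = 230.3 m
γ = 1/√(1 - 0.78²) = 1.598
L₀ = γL = 1.598 × 230.3 = 368.0 m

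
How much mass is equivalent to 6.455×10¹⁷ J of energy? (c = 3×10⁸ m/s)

From E = mc², we get m = E/c²
c² = (3×10⁸)² = 9×10¹⁶ m²/s²
m = 6.455×10¹⁷ / 9×10¹⁶ = 7.172 kg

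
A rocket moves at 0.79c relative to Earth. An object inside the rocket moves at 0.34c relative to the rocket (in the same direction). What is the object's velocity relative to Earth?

u = (u' + v)/(1 + u'v/c²)
Numerator: 0.34 + 0.79 = 1.13
Denominator: 1 + 0.2686 = 1.2686
u = 1.13/1.2686 = 0.8907c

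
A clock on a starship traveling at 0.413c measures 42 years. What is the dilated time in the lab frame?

Proper time Δt₀ = 42 years
γ = 1/√(1 - 0.413²) = 1.098
Δt = γΔt₀ = 1.098 × 42 = 46.12 years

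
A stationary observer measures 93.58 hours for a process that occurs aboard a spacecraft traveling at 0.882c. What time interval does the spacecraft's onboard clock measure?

Dilated time Δt = 93.58 hours
γ = 1/√(1 - 0.882²) = 2.122
Δt₀ = Δt/γ = 93.58/2.122 = 44.10 hours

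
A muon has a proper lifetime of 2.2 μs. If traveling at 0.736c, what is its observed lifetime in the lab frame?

Proper lifetime τ₀ = 2.2 μs
γ = 1/√(1 - 0.736²) = 1.4771
τ = γτ₀ = 1.4771 × 2.2 μs = 3.250 μs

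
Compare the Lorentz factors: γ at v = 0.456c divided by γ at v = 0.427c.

γ₁ = 1/√(1 - 0.456²) = 1.124
γ₂ = 1/√(1 - 0.427²) = 1.106
γ₁/γ₂ = 1.124/1.106 = 1.016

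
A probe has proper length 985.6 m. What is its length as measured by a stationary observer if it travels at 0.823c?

Proper length L₀ = 985.6 m
γ = 1/√(1 - 0.823²) = 1.7604
L = L₀/γ = 985.6/1.7604 = 559.9 m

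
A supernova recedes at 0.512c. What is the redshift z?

β = 0.512
(1+β)/(1-β) = 1.512/0.488 = 3.0984
√(3.0984) = 1.7602
z = 1.7602 - 1 = 0.7602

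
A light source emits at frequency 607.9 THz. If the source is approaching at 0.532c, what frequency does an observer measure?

β = v/c = 0.532
(1+β)/(1-β) = 1.532/0.468 = 3.274
Doppler factor = √(3.274) = 1.809
f_obs = 607.9 × 1.809 = 1100 THz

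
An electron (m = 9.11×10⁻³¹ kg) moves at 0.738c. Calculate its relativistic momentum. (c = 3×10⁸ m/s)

γ = 1/√(1 - 0.738²) = 1.482
v = 0.738 × 3×10⁸ = 2.214×10⁸ m/s
p = γmv = 1.482 × 9.11×10⁻³¹ × 2.214×10⁸ = 2.989×10⁻²² kg·m/s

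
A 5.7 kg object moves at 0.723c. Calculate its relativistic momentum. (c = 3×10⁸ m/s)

γ = 1/√(1 - 0.723²) = 1.4475
v = 0.723 × 3×10⁸ = 2.169×10⁸ m/s
p = γmv = 1.4475 × 5.7 × 2.169×10⁸ = 1.790×10⁹ kg·m/s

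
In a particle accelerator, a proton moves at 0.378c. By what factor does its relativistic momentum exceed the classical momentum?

p_rel = γmv, p_class = mv
Ratio = γ = 1/√(1 - 0.378²)
= 1/√(0.857116) = 1.080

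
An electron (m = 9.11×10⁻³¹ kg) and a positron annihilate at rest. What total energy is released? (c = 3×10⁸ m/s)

Both particles have the same rest mass, so total mass = 2m
E = 2m·c² = 2 × 9.11×10⁻³¹ × (3×10⁸)²
= 2 × 9.11×10⁻³¹ × 9×10¹⁶
= 1.640×10⁻¹³ J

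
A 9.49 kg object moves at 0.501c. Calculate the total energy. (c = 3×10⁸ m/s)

γ = 1/√(1 - 0.501²) = 1.1555
mc² = 9.49 × (3×10⁸)² = 8.541×10¹⁷ J
E = γmc² = 1.1555 × 8.541×10¹⁷ = 9.869×10¹⁷ J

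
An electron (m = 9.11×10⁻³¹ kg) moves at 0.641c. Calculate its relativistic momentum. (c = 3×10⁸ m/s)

γ = 1/√(1 - 0.641²) = 1.3029
v = 0.641 × 3×10⁸ = 1.923×10⁸ m/s
p = γmv = 1.3029 × 9.11×10⁻³¹ × 1.923×10⁸ = 2.282×10⁻²² kg·m/s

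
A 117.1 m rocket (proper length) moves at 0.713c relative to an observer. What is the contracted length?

Proper length L₀ = 117.1 m
γ = 1/√(1 - 0.713²) = 1.4262
L = L₀/γ = 117.1/1.4262 = 82.11 m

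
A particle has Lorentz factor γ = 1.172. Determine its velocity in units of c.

From γ = 1/√(1 - v²/c²):
1/γ² = 1/1.172² = 0.7280
v²/c² = 1 - 0.7280 = 0.2720
v/c = √(0.2720) = 0.5215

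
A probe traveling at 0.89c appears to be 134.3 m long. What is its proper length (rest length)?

Contracted length L = 134.3 m
γ = 1/√(1 - 0.89²) = 2.193
L₀ = γL = 2.193 × 134.3 = 294.5 m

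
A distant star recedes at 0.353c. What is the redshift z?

β = 0.353
(1+β)/(1-β) = 1.353/0.647 = 2.0912
√(2.0912) = 1.4461
z = 1.4461 - 1 = 0.4461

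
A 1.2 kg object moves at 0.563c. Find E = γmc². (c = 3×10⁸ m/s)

γ = 1/√(1 - 0.563²) = 1.210
mc² = 1.2 × (3×10⁸)² = 1.080×10¹⁷ J
E = γmc² = 1.210 × 1.080×10¹⁷ = 1.307×10¹⁷ J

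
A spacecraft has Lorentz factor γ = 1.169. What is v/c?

From γ = 1/√(1 - v²/c²):
1/γ² = 1/1.169² = 0.7318
v²/c² = 1 - 0.7318 = 0.2682
v/c = √(0.2682) = 0.5179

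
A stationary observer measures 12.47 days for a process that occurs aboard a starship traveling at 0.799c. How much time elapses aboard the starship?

Dilated time Δt = 12.47 days
γ = 1/√(1 - 0.799²) = 1.66298
Δt₀ = Δt/γ = 12.47/1.66298 = 7.499 days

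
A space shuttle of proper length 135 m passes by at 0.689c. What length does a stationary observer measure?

Proper length L₀ = 135 m
γ = 1/√(1 - 0.689²) = 1.3798
L = L₀/γ = 135/1.3798 = 97.84 m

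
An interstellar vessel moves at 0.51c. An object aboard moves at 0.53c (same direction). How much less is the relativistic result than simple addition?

Classical: u' + v = 0.53 + 0.51 = 1.04c
Relativistic: u = (0.53 + 0.51)/(1 + 0.2703) = 1.04/1.2703 = 0.8187c
Difference: 1.04 - 0.8187 = 0.2213c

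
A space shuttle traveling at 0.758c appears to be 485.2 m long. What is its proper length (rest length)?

Contracted length L = 485.2 m
γ = 1/√(1 - 0.758²) = 1.5331
L₀ = γL = 1.5331 × 485.2 = 743.9 m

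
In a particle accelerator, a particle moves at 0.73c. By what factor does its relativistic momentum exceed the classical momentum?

p_rel = γmv, p_class = mv
Ratio = γ = 1/√(1 - 0.73²)
= 1/√(0.4671) = 1.463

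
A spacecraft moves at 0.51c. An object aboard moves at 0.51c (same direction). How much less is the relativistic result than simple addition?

Classical: u' + v = 0.51 + 0.51 = 1.02c
Relativistic: u = (0.51 + 0.51)/(1 + 0.2601) = 1.02/1.2601 = 0.8095c
Difference: 1.02 - 0.8095 = 0.2105c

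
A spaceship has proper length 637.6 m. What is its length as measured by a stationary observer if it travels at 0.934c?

Proper length L₀ = 637.6 m
γ = 1/√(1 - 0.934²) = 2.799
L = L₀/γ = 637.6/2.799 = 227.8 m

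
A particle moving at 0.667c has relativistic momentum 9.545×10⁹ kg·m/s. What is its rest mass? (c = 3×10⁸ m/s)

γ = 1/√(1 - 0.667²) = 1.342
v = 0.667 × 3×10⁸ = 2.001×10⁸ m/s
m = p/(γv) = 9.545×10⁹/(1.342 × 2.001×10⁸) = 35.54 kg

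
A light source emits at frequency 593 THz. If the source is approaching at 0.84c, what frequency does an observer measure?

β = v/c = 0.84
(1+β)/(1-β) = 1.84/0.16 = 11.50
Doppler factor = √(11.50) = 3.391
f_obs = 593 × 3.391 = 2011 THz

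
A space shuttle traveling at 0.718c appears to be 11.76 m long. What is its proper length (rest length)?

Contracted length L = 11.76 m
γ = 1/√(1 - 0.718²) = 1.437
L₀ = γL = 1.437 × 11.76 = 16.90 m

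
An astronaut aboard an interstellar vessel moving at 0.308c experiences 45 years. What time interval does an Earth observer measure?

Proper time Δt₀ = 45 years
γ = 1/√(1 - 0.308²) = 1.051
Δt = γΔt₀ = 1.051 × 45 = 47.30 years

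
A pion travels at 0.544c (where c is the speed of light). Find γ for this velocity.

v/c = 0.544, so (v/c)² = 0.295936
1 - (v/c)² = 0.704064
γ = 1/√(0.704064) = 1.192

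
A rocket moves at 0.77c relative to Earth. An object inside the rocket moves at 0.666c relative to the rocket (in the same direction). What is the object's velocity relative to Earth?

u = (u' + v)/(1 + u'v/c²)
Numerator: 0.666 + 0.77 = 1.436
Denominator: 1 + 0.51282 = 1.51282
u = 1.436/1.51282 = 0.9492c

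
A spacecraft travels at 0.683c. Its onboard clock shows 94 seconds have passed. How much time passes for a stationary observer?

Proper time Δt₀ = 94 seconds
γ = 1/√(1 - 0.683²) = 1.369
Δt = γΔt₀ = 1.369 × 94 = 128.7 seconds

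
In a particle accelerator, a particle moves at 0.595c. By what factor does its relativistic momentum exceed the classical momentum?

p_rel = γmv, p_class = mv
Ratio = γ = 1/√(1 - 0.595²)
= 1/√(0.645975) = 1.244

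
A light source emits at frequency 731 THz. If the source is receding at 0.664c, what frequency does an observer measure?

β = v/c = 0.664
(1-β)/(1+β) = 0.336/1.664 = 0.20192
Doppler factor = √(0.20192) = 0.4494
f_obs = 731 × 0.4494 = 328.5 THz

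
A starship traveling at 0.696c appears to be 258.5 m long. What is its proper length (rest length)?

Contracted length L = 258.5 m
γ = 1/√(1 - 0.696²) = 1.3927
L₀ = γL = 1.3927 × 258.5 = 360.0 m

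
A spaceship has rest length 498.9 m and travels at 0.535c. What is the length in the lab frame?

Proper length L₀ = 498.9 m
γ = 1/√(1 - 0.535²) = 1.1836
L = L₀/γ = 498.9/1.1836 = 421.5 m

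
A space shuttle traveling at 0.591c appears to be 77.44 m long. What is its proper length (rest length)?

Contracted length L = 77.44 m
γ = 1/√(1 - 0.591²) = 1.2397
L₀ = γL = 1.2397 × 77.44 = 96.00 m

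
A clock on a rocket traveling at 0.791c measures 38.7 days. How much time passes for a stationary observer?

Proper time Δt₀ = 38.7 days
γ = 1/√(1 - 0.791²) = 1.63448
Δt = γΔt₀ = 1.63448 × 38.7 = 63.25 days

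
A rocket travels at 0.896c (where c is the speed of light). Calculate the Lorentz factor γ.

v/c = 0.896, so (v/c)² = 0.802816
1 - (v/c)² = 0.197184
γ = 1/√(0.197184) = 2.252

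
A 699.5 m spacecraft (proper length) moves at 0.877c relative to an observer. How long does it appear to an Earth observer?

Proper length L₀ = 699.5 m
γ = 1/√(1 - 0.877²) = 2.081
L = L₀/γ = 699.5/2.081 = 336.1 m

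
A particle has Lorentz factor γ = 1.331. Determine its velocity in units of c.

From γ = 1/√(1 - v²/c²):
1/γ² = 1/1.331² = 0.5645
v²/c² = 1 - 0.5645 = 0.4355
v/c = √(0.4355) = 0.6599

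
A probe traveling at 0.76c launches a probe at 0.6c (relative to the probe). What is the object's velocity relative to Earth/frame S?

u = (u' + v)/(1 + u'v/c²)
Numerator: 0.6 + 0.76 = 1.36
Denominator: 1 + 0.456 = 1.456
u = 1.36/1.456 = 0.9341c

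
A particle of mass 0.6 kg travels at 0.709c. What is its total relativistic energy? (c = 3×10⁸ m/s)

γ = 1/√(1 - 0.709²) = 1.418
mc² = 0.6 × (3×10⁸)² = 5.400×10¹⁶ J
E = γmc² = 1.418 × 5.400×10¹⁶ = 7.657×10¹⁶ J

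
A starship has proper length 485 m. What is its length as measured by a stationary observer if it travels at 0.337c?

Proper length L₀ = 485 m
γ = 1/√(1 - 0.337²) = 1.0621
L = L₀/γ = 485/1.0621 = 456.6 m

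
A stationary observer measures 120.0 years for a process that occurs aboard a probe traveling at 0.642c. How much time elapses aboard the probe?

Dilated time Δt = 120.0 years
γ = 1/√(1 - 0.642²) = 1.3043
Δt₀ = Δt/γ = 120.0/1.3043 = 92.00 years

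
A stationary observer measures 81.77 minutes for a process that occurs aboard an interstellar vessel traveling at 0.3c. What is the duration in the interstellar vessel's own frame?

Dilated time Δt = 81.77 minutes
γ = 1/√(1 - 0.3²) = 1.0483
Δt₀ = Δt/γ = 81.77/1.0483 = 78.00 minutes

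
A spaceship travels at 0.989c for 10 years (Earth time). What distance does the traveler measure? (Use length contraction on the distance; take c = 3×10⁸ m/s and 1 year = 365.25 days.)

Earth distance: d = v × t = 0.989c × 10 yr = 9.363×10¹⁶ m
γ = 6.761
d' = d/γ = 9.363×10¹⁶/6.761 = 1.385×10¹⁶ m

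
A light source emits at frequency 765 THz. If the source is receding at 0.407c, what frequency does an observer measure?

β = v/c = 0.407
(1-β)/(1+β) = 0.593/1.407 = 0.4215
Doppler factor = √(0.4215) = 0.6492
f_obs = 765 × 0.6492 = 496.6 THz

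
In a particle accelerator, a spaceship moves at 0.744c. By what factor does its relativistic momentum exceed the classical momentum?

p_rel = γmv, p_class = mv
Ratio = γ = 1/√(1 - 0.744²)
= 1/√(0.446464) = 1.497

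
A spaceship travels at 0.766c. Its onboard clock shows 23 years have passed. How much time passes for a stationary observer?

Proper time Δt₀ = 23 years
γ = 1/√(1 - 0.766²) = 1.5556
Δt = γΔt₀ = 1.5556 × 23 = 35.78 years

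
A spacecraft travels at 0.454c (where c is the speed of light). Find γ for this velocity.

v/c = 0.454, so (v/c)² = 0.206116
1 - (v/c)² = 0.793884
γ = 1/√(0.793884) = 1.122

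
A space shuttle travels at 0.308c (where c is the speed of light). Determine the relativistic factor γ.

v/c = 0.308, so (v/c)² = 0.094864
1 - (v/c)² = 0.905136
γ = 1/√(0.905136) = 1.051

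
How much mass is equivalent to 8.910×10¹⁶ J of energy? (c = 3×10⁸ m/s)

From E = mc², we get m = E/c²
c² = (3×10⁸)² = 9×10¹⁶ m²/s²
m = 8.910×10¹⁶ / 9×10¹⁶ = 0.9900 kg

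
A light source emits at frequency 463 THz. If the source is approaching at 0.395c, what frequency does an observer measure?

β = v/c = 0.395
(1+β)/(1-β) = 1.395/0.605 = 2.3058
Doppler factor = √(2.3058) = 1.5185
f_obs = 463 × 1.5185 = 703.1 THz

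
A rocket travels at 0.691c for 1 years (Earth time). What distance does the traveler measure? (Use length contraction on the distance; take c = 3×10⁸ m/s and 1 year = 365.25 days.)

Earth distance: d = v × t = 0.691c × 1 yr = 6.5419×10¹⁵ m
γ = 1.3834
d' = d/γ = 6.5419×10¹⁵/1.3834 = 4.729×10¹⁵ m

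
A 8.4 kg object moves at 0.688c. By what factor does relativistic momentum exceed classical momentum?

p_rel = γmv, p_class = mv
Ratio = γ = 1/√(1 - 0.688²) = 1.378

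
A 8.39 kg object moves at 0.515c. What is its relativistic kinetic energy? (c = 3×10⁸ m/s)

γ = 1/√(1 - 0.515²) = 1.1666
γ - 1 = 0.1666
KE = (γ-1)mc² = 0.1666 × 8.39 × (3×10⁸)² = 1.258×10¹⁷ J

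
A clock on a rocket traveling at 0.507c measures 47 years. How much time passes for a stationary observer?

Proper time Δt₀ = 47 years
γ = 1/√(1 - 0.507²) = 1.1602
Δt = γΔt₀ = 1.1602 × 47 = 54.53 years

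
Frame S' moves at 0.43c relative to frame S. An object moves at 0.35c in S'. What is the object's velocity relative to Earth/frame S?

u = (u' + v)/(1 + u'v/c²)
Numerator: 0.35 + 0.43 = 0.78
Denominator: 1 + 0.1505 = 1.1505
u = 0.78/1.1505 = 0.6780c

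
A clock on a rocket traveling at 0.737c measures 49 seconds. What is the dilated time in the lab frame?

Proper time Δt₀ = 49 seconds
γ = 1/√(1 - 0.737²) = 1.4795
Δt = γΔt₀ = 1.4795 × 49 = 72.50 seconds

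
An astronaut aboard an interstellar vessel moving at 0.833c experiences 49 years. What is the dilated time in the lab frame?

Proper time Δt₀ = 49 years
γ = 1/√(1 - 0.833²) = 1.8074
Δt = γΔt₀ = 1.8074 × 49 = 88.56 years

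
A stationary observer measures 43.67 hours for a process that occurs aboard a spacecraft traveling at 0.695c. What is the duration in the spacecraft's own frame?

Dilated time Δt = 43.67 hours
γ = 1/√(1 - 0.695²) = 1.3908
Δt₀ = Δt/γ = 43.67/1.3908 = 31.40 hours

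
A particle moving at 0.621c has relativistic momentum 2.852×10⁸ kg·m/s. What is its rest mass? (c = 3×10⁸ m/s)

γ = 1/√(1 - 0.621²) = 1.276
v = 0.621 × 3×10⁸ = 1.863×10⁸ m/s
m = p/(γv) = 2.852×10⁸/(1.276 × 1.863×10⁸) = 1.200 kg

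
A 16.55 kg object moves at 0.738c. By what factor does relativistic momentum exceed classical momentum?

p_rel = γmv, p_class = mv
Ratio = γ = 1/√(1 - 0.738²) = 1.482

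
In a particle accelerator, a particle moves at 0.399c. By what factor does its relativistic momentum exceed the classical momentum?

p_rel = γmv, p_class = mv
Ratio = γ = 1/√(1 - 0.399²)
= 1/√(0.840799) = 1.091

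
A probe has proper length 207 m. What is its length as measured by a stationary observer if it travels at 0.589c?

Proper length L₀ = 207 m
γ = 1/√(1 - 0.589²) = 1.237
L = L₀/γ = 207/1.237 = 167.3 m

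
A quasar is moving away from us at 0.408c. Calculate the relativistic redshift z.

β = 0.408
(1+β)/(1-β) = 1.408/0.592 = 2.3784
√(2.3784) = 1.5422
z = 1.5422 - 1 = 0.5422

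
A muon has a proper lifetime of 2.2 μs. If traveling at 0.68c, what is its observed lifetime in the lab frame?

Proper lifetime τ₀ = 2.2 μs
γ = 1/√(1 - 0.68²) = 1.36386
τ = γτ₀ = 1.36386 × 2.2 μs = 3.000 μs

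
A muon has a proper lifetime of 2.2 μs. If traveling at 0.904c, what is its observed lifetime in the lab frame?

Proper lifetime τ₀ = 2.2 μs
γ = 1/√(1 - 0.904²) = 2.339
τ = γτ₀ = 2.339 × 2.2 μs = 5.146 μs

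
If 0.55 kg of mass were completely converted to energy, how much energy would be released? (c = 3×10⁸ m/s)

Using E = mc²:
c² = (3×10⁸)² = 9×10¹⁶ m²/s²
E = 0.55 × 9×10¹⁶ = 4.950×10¹⁶ J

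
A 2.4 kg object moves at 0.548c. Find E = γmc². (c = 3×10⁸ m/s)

γ = 1/√(1 - 0.548²) = 1.1955
mc² = 2.4 × (3×10⁸)² = 2.160×10¹⁷ J
E = γmc² = 1.1955 × 2.160×10¹⁷ = 2.582×10¹⁷ J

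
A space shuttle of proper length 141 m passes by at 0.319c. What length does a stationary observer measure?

Proper length L₀ = 141 m
γ = 1/√(1 - 0.319²) = 1.055
L = L₀/γ = 141/1.055 = 133.6 m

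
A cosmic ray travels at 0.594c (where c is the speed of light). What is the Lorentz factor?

v/c = 0.594, so (v/c)² = 0.352836
1 - (v/c)² = 0.647164
γ = 1/√(0.647164) = 1.243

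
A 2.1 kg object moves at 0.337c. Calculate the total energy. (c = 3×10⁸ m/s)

γ = 1/√(1 - 0.337²) = 1.062
mc² = 2.1 × (3×10⁸)² = 1.890×10¹⁷ J
E = γmc² = 1.062 × 1.890×10¹⁷ = 2.007×10¹⁷ J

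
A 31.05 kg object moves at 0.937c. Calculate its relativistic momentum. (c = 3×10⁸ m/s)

γ = 1/√(1 - 0.937²) = 2.863
v = 0.937 × 3×10⁸ = 2.811×10⁸ m/s
p = γmv = 2.863 × 31.05 × 2.811×10⁸ = 2.499×10¹⁰ kg·m/s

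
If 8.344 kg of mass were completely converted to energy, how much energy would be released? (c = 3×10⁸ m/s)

Using E = mc²:
c² = (3×10⁸)² = 9×10¹⁶ m²/s²
E = 8.344 × 9×10¹⁶ = 7.510×10¹⁷ J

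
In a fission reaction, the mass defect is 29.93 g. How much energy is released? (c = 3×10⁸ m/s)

Convert mass defect: Δm = 29.93 g = 0.02993 kg
E = Δm·c² = 0.02993 × (3×10⁸)²
= 0.02993 × 9×10¹⁶ = 2.694×10¹⁵ J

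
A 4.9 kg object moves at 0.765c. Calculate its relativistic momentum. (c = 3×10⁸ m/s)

γ = 1/√(1 - 0.765²) = 1.553
v = 0.765 × 3×10⁸ = 2.295×10⁸ m/s
p = γmv = 1.553 × 4.9 × 2.295×10⁸ = 1.746×10⁹ kg·m/s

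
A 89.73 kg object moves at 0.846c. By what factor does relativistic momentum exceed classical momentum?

p_rel = γmv, p_class = mv
Ratio = γ = 1/√(1 - 0.846²) = 1.876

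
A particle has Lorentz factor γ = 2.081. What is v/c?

From γ = 1/√(1 - v²/c²):
1/γ² = 1/2.081² = 0.2309
v²/c² = 1 - 0.2309 = 0.7691
v/c = √(0.7691) = 0.8770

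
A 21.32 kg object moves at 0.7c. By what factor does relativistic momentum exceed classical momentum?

p_rel = γmv, p_class = mv
Ratio = γ = 1/√(1 - 0.7²) = 1.400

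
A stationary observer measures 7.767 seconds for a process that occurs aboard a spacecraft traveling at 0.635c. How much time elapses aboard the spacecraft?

Dilated time Δt = 7.767 seconds
γ = 1/√(1 - 0.635²) = 1.2945
Δt₀ = Δt/γ = 7.767/1.2945 = 6.000 seconds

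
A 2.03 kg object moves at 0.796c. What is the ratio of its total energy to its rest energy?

E = γmc², E₀ = mc²
E/E₀ = γ = 1/√(1 - 0.796²) = 1.652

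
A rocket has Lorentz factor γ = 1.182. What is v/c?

From γ = 1/√(1 - v²/c²):
1/γ² = 1/1.182² = 0.7158
v²/c² = 1 - 0.7158 = 0.2842
v/c = √(0.2842) = 0.5331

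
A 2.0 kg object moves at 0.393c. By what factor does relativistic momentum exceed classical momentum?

p_rel = γmv, p_class = mv
Ratio = γ = 1/√(1 - 0.393²) = 1.088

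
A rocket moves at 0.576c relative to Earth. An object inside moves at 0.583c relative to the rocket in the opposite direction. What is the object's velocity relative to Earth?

Object's velocity in rocket frame is u' = -0.583c
u = (u' + v)/(1 + u'v/c²) = (v - 0.583)/(1 - 0.583·v/c²)
Numerator: 0.576 - 0.583 = -0.007
Denominator: 1 - 0.335808 = 0.664192
u = -0.007/0.664192 = -0.01054c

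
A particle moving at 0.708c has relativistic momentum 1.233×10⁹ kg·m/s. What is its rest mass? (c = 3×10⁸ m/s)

γ = 1/√(1 - 0.708²) = 1.416
v = 0.708 × 3×10⁸ = 2.124×10⁸ m/s
m = p/(γv) = 1.233×10⁹/(1.416 × 2.124×10⁸) = 4.100 kg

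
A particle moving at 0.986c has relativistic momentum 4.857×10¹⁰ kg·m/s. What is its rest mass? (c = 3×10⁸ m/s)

γ = 1/√(1 - 0.986²) = 5.997
v = 0.986 × 3×10⁸ = 2.958×10⁸ m/s
m = p/(γv) = 4.857×10¹⁰/(5.997 × 2.958×10⁸) = 27.38 kg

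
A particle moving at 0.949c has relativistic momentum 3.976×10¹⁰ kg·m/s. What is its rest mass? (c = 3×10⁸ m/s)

γ = 1/√(1 - 0.949²) = 3.172
v = 0.949 × 3×10⁸ = 2.847×10⁸ m/s
m = p/(γv) = 3.976×10¹⁰/(3.172 × 2.847×10⁸) = 44.03 kg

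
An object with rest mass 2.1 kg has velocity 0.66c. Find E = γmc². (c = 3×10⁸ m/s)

γ = 1/√(1 - 0.66²) = 1.331
mc² = 2.1 × (3×10⁸)² = 1.890×10¹⁷ J
E = γmc² = 1.331 × 1.890×10¹⁷ = 2.516×10¹⁷ J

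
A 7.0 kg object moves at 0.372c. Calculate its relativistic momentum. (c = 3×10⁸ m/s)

γ = 1/√(1 - 0.372²) = 1.0773
v = 0.372 × 3×10⁸ = 1.116×10⁸ m/s
p = γmv = 1.0773 × 7.0 × 1.116×10⁸ = 8.416×10⁸ kg·m/s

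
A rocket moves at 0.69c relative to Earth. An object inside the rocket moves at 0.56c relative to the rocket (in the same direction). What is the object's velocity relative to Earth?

u = (u' + v)/(1 + u'v/c²)
Numerator: 0.56 + 0.69 = 1.25
Denominator: 1 + 0.3864 = 1.3864
u = 1.25/1.3864 = 0.9016c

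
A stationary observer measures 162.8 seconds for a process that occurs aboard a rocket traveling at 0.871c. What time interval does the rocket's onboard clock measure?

Dilated time Δt = 162.8 seconds
γ = 1/√(1 - 0.871²) = 2.0355
Δt₀ = Δt/γ = 162.8/2.0355 = 79.98 seconds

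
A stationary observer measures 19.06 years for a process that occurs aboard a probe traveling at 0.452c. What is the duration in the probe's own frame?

Dilated time Δt = 19.06 years
γ = 1/√(1 - 0.452²) = 1.121
Δt₀ = Δt/γ = 19.06/1.121 = 17.00 years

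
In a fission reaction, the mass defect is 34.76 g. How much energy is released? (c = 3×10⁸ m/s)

Convert mass defect: Δm = 34.76 g = 0.03476 kg
E = Δm·c² = 0.03476 × (3×10⁸)²
= 0.03476 × 9×10¹⁶ = 3.128×10¹⁵ J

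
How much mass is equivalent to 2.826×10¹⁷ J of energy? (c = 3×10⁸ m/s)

From E = mc², we get m = E/c²
c² = (3×10⁸)² = 9×10¹⁶ m²/s²
m = 2.826×10¹⁷ / 9×10¹⁶ = 3.140 kg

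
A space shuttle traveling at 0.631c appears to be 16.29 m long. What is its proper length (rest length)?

Contracted length L = 16.29 m
γ = 1/√(1 - 0.631²) = 1.289
L₀ = γL = 1.289 × 16.29 = 21.00 m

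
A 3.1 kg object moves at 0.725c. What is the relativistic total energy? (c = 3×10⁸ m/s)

γ = 1/√(1 - 0.725²) = 1.452
mc² = 3.1 × (3×10⁸)² = 2.790×10¹⁷ J
E = γmc² = 1.452 × 2.790×10¹⁷ = 4.051×10¹⁷ J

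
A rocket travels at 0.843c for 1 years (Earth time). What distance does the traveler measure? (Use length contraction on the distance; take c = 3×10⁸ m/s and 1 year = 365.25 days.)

Earth distance: d = v × t = 0.843c × 1 yr = 7.981×10¹⁵ m
γ = 1.859
d' = d/γ = 7.981×10¹⁵/1.859 = 4.293×10¹⁵ m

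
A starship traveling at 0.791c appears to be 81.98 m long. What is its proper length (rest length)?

Contracted length L = 81.98 m
γ = 1/√(1 - 0.791²) = 1.634
L₀ = γL = 1.634 × 81.98 = 134.0 m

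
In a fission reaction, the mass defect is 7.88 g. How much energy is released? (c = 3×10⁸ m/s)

Convert mass defect: Δm = 7.88 g = 0.00788 kg
E = Δm·c² = 0.00788 × (3×10⁸)²
= 0.00788 × 9×10¹⁶ = 7.092×10¹⁴ J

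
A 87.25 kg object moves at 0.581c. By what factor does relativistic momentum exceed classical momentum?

p_rel = γmv, p_class = mv
Ratio = γ = 1/√(1 - 0.581²) = 1.229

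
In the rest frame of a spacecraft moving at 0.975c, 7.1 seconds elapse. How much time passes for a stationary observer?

Proper time Δt₀ = 7.1 seconds
γ = 1/√(1 - 0.975²) = 4.500
Δt = γΔt₀ = 4.500 × 7.1 = 31.95 seconds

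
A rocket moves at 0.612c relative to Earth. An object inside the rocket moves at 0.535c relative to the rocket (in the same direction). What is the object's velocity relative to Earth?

u = (u' + v)/(1 + u'v/c²)
Numerator: 0.535 + 0.612 = 1.147
Denominator: 1 + 0.32742 = 1.32742
u = 1.147/1.32742 = 0.8641c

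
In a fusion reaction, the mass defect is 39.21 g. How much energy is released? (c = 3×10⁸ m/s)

Convert mass defect: Δm = 39.21 g = 0.03921 kg
E = Δm·c² = 0.03921 × (3×10⁸)²
= 0.03921 × 9×10¹⁶ = 3.529×10¹⁵ J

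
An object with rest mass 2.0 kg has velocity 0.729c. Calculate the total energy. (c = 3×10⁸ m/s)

γ = 1/√(1 - 0.729²) = 1.461
mc² = 2.0 × (3×10⁸)² = 1.800×10¹⁷ J
E = γmc² = 1.461 × 1.800×10¹⁷ = 2.630×10¹⁷ J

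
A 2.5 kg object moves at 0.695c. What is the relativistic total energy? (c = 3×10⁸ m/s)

γ = 1/√(1 - 0.695²) = 1.3908
mc² = 2.5 × (3×10⁸)² = 2.250×10¹⁷ J
E = γmc² = 1.3908 × 2.250×10¹⁷ = 3.129×10¹⁷ J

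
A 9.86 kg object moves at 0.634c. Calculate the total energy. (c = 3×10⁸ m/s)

γ = 1/√(1 - 0.634²) = 1.293104
mc² = 9.86 × (3×10⁸)² = 8.874×10¹⁷ J
E = γmc² = 1.293104 × 8.874×10¹⁷ = 1.148×10¹⁸ J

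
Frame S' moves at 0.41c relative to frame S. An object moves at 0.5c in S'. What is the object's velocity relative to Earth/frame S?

u = (u' + v)/(1 + u'v/c²)
Numerator: 0.5 + 0.41 = 0.91
Denominator: 1 + 0.205 = 1.205
u = 0.91/1.205 = 0.7552c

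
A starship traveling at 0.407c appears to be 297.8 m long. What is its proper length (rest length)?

Contracted length L = 297.8 m
γ = 1/√(1 - 0.407²) = 1.0948
L₀ = γL = 1.0948 × 297.8 = 326.0 m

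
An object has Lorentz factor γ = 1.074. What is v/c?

From γ = 1/√(1 - v²/c²):
1/γ² = 1/1.074² = 0.8669
v²/c² = 1 - 0.8669 = 0.1331
v/c = √(0.1331) = 0.3648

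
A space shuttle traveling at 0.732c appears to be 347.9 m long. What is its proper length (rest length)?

Contracted length L = 347.9 m
γ = 1/√(1 - 0.732²) = 1.4678
L₀ = γL = 1.4678 × 347.9 = 510.6 m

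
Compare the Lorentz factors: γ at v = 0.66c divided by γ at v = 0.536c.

γ₁ = 1/√(1 - 0.66²) = 1.3311
γ₂ = 1/√(1 - 0.536²) = 1.1845
γ₁/γ₂ = 1.3311/1.1845 = 1.124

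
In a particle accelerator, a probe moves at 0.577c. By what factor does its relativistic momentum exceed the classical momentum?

p_rel = γmv, p_class = mv
Ratio = γ = 1/√(1 - 0.577²)
= 1/√(0.667071) = 1.224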